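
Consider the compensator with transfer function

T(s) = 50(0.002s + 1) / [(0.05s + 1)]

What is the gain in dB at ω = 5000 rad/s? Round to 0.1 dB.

6.1 dB

At ω = 5000 rad/s:
zero (1 + j5000·0.002) = 1 + j10 → |·| ≈ 10.05, ∠ ≈ 84.29°
pole (1 + j5000·0.05) = 1 + j250 → |·| ≈ 250, ∠ ≈ 89.77°
|T| = 50 · 10.05 / (250) ≈ 2.01
Gain = 20 log₁₀(2.01) ≈ 6.06 dB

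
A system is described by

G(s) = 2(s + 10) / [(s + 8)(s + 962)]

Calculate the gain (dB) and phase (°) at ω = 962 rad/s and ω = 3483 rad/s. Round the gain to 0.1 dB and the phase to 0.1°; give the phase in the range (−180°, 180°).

At s = jω = j962:
zero (s+10): 10 + j962 → |·| = √(10²+962²) = √925544 ≈ 962.05, ∠ = arctan(962/10) ≈ 89.40°
pole (s+8): 8 + j962 → |·| = √(8²+962²) = √925508 ≈ 962.03, ∠ = arctan(962/8) ≈ 89.52°
pole (s+962): 962 + j962 → |·| = √(962²+962²) = √1850888 ≈ 1360.5, ∠ = arctan(962/962) ≈ 45.00°
|G| = 2 · 962.05 / 1.3088e+06 ≈ 0.0014701
Gain = 20 log₁₀(0.0014701) ≈ -56.65 dB
∠G = 89.40° − 134.52° = -45.12°

At s = jω = j3483:
zero (s+10): 10 + j3483 → |·| = √(10²+3483²) = √12131389 ≈ 3483, ∠ = arctan(3483/10) ≈ 89.84°
pole (s+8): 8 + j3483 → |·| = √(8²+3483²) = √12131353 ≈ 3483, ∠ = arctan(3483/8) ≈ 89.87°
pole (s+962): 962 + j3483 → |·| = √(962²+3483²) = √13056733 ≈ 3613.4, ∠ = arctan(3483/962) ≈ 74.56°
|G| = 2 · 3483 / 1.2585e+07 ≈ 0.00055352
Gain = 20 log₁₀(0.00055352) ≈ -65.14 dB
∠G = 89.84° − 164.43° = -74.59°

ω = 962: -56.7 dB, -45.1°; ω = 3483: -65.1 dB, -74.6°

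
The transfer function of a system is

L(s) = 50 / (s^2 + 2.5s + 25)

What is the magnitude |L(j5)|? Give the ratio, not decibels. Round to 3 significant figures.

At s = jω = j5:
quadratic: (j5)² + 2.5·j5 + 25 = 0 + j12.5 → |·| ≈ 12.5, ∠ ≈ 90.00°
|L| = 50 / 12.5 ≈ 4

4.00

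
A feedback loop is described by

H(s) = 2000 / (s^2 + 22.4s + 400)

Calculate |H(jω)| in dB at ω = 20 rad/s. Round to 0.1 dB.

13.0 dB

At s = jω = j20:
quadratic: (j20)² + 22.4·j20 + 400 = 0 + j448 → |·| ≈ 448, ∠ ≈ 90.00°
|H| = 2000 / 448 ≈ 4.4643
Gain = 20 log₁₀(4.4643) ≈ 13.00 dB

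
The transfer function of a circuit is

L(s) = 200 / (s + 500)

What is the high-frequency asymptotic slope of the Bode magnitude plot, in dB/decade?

Each pole contributes −20 dB/decade at high frequency; each zero contributes +20 dB/decade.
Net: 0 zero(s) − 1 pole(s) → -20 dB/decade.

-20 dB/decade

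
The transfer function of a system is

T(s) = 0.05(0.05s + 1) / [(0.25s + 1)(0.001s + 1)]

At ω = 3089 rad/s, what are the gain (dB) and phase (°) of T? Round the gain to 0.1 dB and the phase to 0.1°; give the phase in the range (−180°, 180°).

At ω = 3089 rad/s:
zero (1 + j3089·0.05) = 1 + j154.45 → |·| ≈ 154.45, ∠ ≈ 89.63°
pole (1 + j3089·0.25) = 1 + j772.25 → |·| ≈ 772.25, ∠ ≈ 89.93°
pole (1 + j3089·0.001) = 1 + j3.089 → |·| ≈ 3.2468, ∠ ≈ 72.06°
|T| = 0.05 · 154.45 / (772.25 · 3.2468) ≈ 0.00308
Gain = 20 log₁₀(0.00308) ≈ -50.23 dB
∠T = (89.63°) − (89.93° + 72.06°) = -72.36°

-50.2 dB, -72.4°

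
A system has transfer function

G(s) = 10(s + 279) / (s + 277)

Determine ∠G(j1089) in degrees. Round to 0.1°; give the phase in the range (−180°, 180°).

-0.1°

At s = jω = j1089:
zero (s+279): 279 + j1089 → |·| = √(279²+1089²) = √1263762 ≈ 1124.2, ∠ = arctan(1089/279) ≈ 75.63°
pole (s+277): 277 + j1089 → |·| = √(277²+1089²) = √1262650 ≈ 1123.7, ∠ = arctan(1089/277) ≈ 75.73°
∠G = 75.63° − 75.73° = -0.10°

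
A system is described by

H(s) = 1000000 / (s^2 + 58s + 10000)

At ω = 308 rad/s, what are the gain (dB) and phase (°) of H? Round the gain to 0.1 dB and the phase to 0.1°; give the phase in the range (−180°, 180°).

At s = jω = j308:
quadratic: (j308)² + 58·j308 + 10000 = -84864 + j17864 → |·| ≈ 86724, ∠ ≈ 168.11°
|H| = 1000000 / 86724 ≈ 11.531
Gain = 20 log₁₀(11.531) ≈ 21.24 dB
∠H = 0.00° − 168.11° = -168.11°

21.2 dB, -168.1°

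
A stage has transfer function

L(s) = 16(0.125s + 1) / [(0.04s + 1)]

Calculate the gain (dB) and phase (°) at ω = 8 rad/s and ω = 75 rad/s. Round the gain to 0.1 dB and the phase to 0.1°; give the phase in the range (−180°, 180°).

At ω = 8 rad/s:
zero (1 + j8·0.125) = 1 + j1 → |·| ≈ 1.4142, ∠ ≈ 45.00°
pole (1 + j8·0.04) = 1 + j0.32 → |·| ≈ 1.05, ∠ ≈ 17.74°
|L| = 16 · 1.4142 / (1.05) ≈ 21.55
Gain = 20 log₁₀(21.55) ≈ 26.67 dB
∠L = (45.00°) − (17.74°) = 27.26°

At ω = 75 rad/s:
zero (1 + j75·0.125) = 1 + j9.375 → |·| ≈ 9.4282, ∠ ≈ 83.91°
pole (1 + j75·0.04) = 1 + j3 → |·| ≈ 3.1623, ∠ ≈ 71.57°
|L| = 16 · 9.4282 / (3.1623) ≈ 47.703
Gain = 20 log₁₀(47.703) ≈ 33.57 dB
∠L = (83.91°) − (71.57°) = 12.34°

ω = 8: 26.7 dB, 27.3°; ω = 75: 33.6 dB, 12.3°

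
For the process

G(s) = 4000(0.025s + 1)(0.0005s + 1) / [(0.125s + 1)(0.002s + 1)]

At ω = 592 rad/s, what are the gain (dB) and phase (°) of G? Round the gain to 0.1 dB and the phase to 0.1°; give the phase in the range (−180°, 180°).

At ω = 592 rad/s:
zero (1 + j592·0.025) = 1 + j14.8 → |·| ≈ 14.834, ∠ ≈ 86.13°
zero (1 + j592·0.0005) = 1 + j0.296 → |·| ≈ 1.0429, ∠ ≈ 16.49°
pole (1 + j592·0.125) = 1 + j74 → |·| ≈ 74.007, ∠ ≈ 89.23°
pole (1 + j592·0.002) = 1 + j1.184 → |·| ≈ 1.5498, ∠ ≈ 49.82°
|G| = 4000 · 14.834 · 1.0429 / (74.007 · 1.5498) ≈ 539.53
Gain = 20 log₁₀(539.53) ≈ 54.64 dB
∠G = (86.13° + 16.49°) − (89.23° + 49.82°) = -36.43°

54.6 dB, -36.4°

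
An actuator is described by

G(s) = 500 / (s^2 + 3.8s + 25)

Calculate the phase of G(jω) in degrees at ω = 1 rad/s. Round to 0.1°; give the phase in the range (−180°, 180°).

At s = jω = j1:
quadratic: (j1)² + 3.8·j1 + 25 = 24 + j3.8 → |·| ≈ 24.299, ∠ ≈ 9.00°
∠G = 0.00° − 9.00° = -9.00°

-9.0°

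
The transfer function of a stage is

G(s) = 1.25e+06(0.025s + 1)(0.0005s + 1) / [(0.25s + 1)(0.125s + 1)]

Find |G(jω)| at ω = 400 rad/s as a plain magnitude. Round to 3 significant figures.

2.56e+03

At ω = 400 rad/s:
zero (1 + j400·0.025) = 1 + j10 → |·| ≈ 10.05, ∠ ≈ 84.29°
zero (1 + j400·0.0005) = 1 + j0.2 → |·| ≈ 1.0198, ∠ ≈ 11.31°
pole (1 + j400·0.25) = 1 + j100 → |·| ≈ 100, ∠ ≈ 89.43°
pole (1 + j400·0.125) = 1 + j50 → |·| ≈ 50.01, ∠ ≈ 88.85°
|G| = 1.25e+06 · 10.05 · 1.0198 / (100 · 50.01) ≈ 2561.7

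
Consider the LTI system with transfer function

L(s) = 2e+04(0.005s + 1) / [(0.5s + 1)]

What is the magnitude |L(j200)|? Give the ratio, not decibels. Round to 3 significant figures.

At ω = 200 rad/s:
zero (1 + j200·0.005) = 1 + j1 → |·| ≈ 1.4142, ∠ ≈ 45.00°
pole (1 + j200·0.5) = 1 + j100 → |·| ≈ 100, ∠ ≈ 89.43°
|L| = 2e+04 · 1.4142 / (100) ≈ 282.84

283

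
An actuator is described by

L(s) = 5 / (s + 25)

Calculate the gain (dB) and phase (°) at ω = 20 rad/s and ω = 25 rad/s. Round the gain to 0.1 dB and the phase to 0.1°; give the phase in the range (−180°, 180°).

Substitute s = j20:
Numerator: 5 = 5 + j0
Denominator: (j20) + 25 = 25 + j20
|N| = √(5² + 0²) ≈ 5, ∠N ≈ 0.00°
|D| = √(25² + 20²) ≈ 32.016, ∠D ≈ 38.66°
|L| = 5 / 32.016 ≈ 0.15617
Gain = 20 log₁₀(0.15617) ≈ -16.13 dB
∠L = 0.00° − 38.66° = -38.66°

Substitute s = j25:
Numerator: 5 = 5 + j0
Denominator: (j25) + 25 = 25 + j25
|N| = √(5² + 0²) ≈ 5, ∠N ≈ 0.00°
|D| = √(25² + 25²) ≈ 35.355, ∠D ≈ 45.00°
|L| = 5 / 35.355 ≈ 0.14142
Gain = 20 log₁₀(0.14142) ≈ -16.99 dB
∠L = 0.00° − 45.00° = -45.00°

ω = 20: -16.1 dB, -38.7°; ω = 25: -17.0 dB, -45.0°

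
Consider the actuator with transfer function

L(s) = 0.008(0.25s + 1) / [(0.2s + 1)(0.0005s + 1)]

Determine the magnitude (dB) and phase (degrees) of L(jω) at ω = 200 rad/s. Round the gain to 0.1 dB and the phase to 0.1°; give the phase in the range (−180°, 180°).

At ω = 200 rad/s:
zero (1 + j200·0.25) = 1 + j50 → |·| ≈ 50.01, ∠ ≈ 88.85°
pole (1 + j200·0.2) = 1 + j40 → |·| ≈ 40.012, ∠ ≈ 88.57°
pole (1 + j200·0.0005) = 1 + j0.1 → |·| ≈ 1.005, ∠ ≈ 5.71°
|L| = 0.008 · 50.01 / (40.012 · 1.005) ≈ 0.0099493
Gain = 20 log₁₀(0.0099493) ≈ -40.04 dB
∠L = (88.85°) − (88.57° + 5.71°) = -5.43°

-40.0 dB, -5.4°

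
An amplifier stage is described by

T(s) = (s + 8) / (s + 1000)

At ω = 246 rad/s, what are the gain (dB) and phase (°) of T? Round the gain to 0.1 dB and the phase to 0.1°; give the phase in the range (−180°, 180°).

-12.4 dB, 74.3°

Substitute s = j246:
Numerator: (j246) + 8 = 8 + j246
Denominator: (j246) + 1000 = 1000 + j246
|N| = √(8² + 246²) ≈ 246.13, ∠N ≈ 88.14°
|D| = √(1000² + 246²) ≈ 1029.8, ∠D ≈ 13.82°
|T| = 246.13 / 1029.8 ≈ 0.23901
Gain = 20 log₁₀(0.23901) ≈ -12.43 dB
∠T = 88.14° − 13.82° = 74.32°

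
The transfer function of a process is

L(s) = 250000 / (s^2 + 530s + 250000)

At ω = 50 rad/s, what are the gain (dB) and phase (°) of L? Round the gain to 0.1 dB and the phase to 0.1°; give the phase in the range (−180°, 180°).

0.0 dB, -6.1°

At s = jω = j50:
quadratic: (j50)² + 530·j50 + 250000 = 247500 + j26500 → |·| ≈ 2.4891e+05, ∠ ≈ 6.11°
|L| = 250000 / 2.4891e+05 ≈ 1.0044
Gain = 20 log₁₀(1.0044) ≈ 0.04 dB
∠L = 0.00° − 6.11° = -6.11°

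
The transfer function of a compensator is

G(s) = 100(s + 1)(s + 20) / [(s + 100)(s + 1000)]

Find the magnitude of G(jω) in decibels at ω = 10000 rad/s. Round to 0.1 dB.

At s = jω = j10000:
zero (s+1): 1 + j10000 → |·| = √(1²+10000²) = √100000001 ≈ 10000, ∠ = arctan(10000/1) ≈ 89.99°
zero (s+20): 20 + j10000 → |·| = √(20²+10000²) = √100000400 ≈ 10000, ∠ = arctan(10000/20) ≈ 89.89°
pole (s+100): 100 + j10000 → |·| = √(100²+10000²) = √100010000 ≈ 10000, ∠ = arctan(10000/100) ≈ 89.43°
pole (s+1000): 1000 + j10000 → |·| = √(1000²+10000²) = √101000000 ≈ 10050, ∠ = arctan(10000/1000) ≈ 84.29°
|G| = 100 · 1e+08 / 1.005e+08 ≈ 99.502
Gain = 20 log₁₀(99.502) ≈ 39.96 dB

40.0 dB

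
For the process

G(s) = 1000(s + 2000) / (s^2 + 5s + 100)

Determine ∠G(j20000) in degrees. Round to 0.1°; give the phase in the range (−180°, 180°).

At s = jω = j20000:
zero (s+2000): 2000 + j20000 → |·| = √(2000²+20000²) = √404000000 ≈ 20100, ∠ = arctan(20000/2000) ≈ 84.29°
quadratic: (j20000)² + 5·j20000 + 100 = -399999900 + j100000 → |·| ≈ 4e+08, ∠ ≈ 179.99°
∠G = 84.29° − 179.99° = -95.70°

-95.7°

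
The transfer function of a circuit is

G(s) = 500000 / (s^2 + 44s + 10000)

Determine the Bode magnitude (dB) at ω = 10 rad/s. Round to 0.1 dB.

34.1 dB

At s = jω = j10:
quadratic: (j10)² + 44·j10 + 10000 = 9900 + j440 → |·| ≈ 9909.8, ∠ ≈ 2.54°
|G| = 500000 / 9909.8 ≈ 50.455
Gain = 20 log₁₀(50.455) ≈ 34.06 dB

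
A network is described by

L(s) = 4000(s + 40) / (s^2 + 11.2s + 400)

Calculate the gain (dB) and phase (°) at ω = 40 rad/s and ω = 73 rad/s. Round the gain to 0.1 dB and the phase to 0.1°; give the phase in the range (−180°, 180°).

ω = 40: 44.9 dB, -114.5°; ω = 73: 36.5 dB, -109.3°

At s = jω = j40:
zero (s+40): 40 + j40 → |·| = √(40²+40²) = √3200 ≈ 56.569, ∠ = arctan(40/40) ≈ 45.00°
quadratic: (j40)² + 11.2·j40 + 400 = -1200 + j448 → |·| ≈ 1280.9, ∠ ≈ 159.53°
|L| = 4000 · 56.569 / 1280.9 ≈ 176.65
Gain = 20 log₁₀(176.65) ≈ 44.94 dB
∠L = 45.00° − 159.53° = -114.53°

At s = jω = j73:
zero (s+40): 40 + j73 → |·| = √(40²+73²) = √6929 ≈ 83.241, ∠ = arctan(73/40) ≈ 61.28°
quadratic: (j73)² + 11.2·j73 + 400 = -4929 + j817.6 → |·| ≈ 4996.3, ∠ ≈ 170.58°
|L| = 4000 · 83.241 / 4996.3 ≈ 66.642
Gain = 20 log₁₀(66.642) ≈ 36.47 dB
∠L = 61.28° − 170.58° = -109.30°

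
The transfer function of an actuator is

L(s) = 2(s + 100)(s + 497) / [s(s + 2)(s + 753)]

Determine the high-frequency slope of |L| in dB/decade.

-20 dB/decade

Each pole contributes −20 dB/decade at high frequency; each zero contributes +20 dB/decade.
Net: 2 zero(s) − 3 pole(s) → -20 dB/decade.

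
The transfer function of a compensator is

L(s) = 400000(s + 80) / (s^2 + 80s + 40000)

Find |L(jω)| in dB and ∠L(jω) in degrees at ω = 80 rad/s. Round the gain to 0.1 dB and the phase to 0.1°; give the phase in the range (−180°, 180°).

62.4 dB, 34.2°

At s = jω = j80:
zero (s+80): 80 + j80 → |·| = √(80²+80²) = √12800 ≈ 113.14, ∠ = arctan(80/80) ≈ 45.00°
quadratic: (j80)² + 80·j80 + 40000 = 33600 + j6400 → |·| ≈ 34204, ∠ ≈ 10.78°
|L| = 400000 · 113.14 / 34204 ≈ 1323.1
Gain = 20 log₁₀(1323.1) ≈ 62.43 dB
∠L = 45.00° − 10.78° = 34.22°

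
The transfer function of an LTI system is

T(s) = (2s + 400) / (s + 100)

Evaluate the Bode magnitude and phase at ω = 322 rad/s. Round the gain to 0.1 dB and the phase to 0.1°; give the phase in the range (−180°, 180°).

7.0 dB, -14.6°

Substitute s = j322:
Numerator: 2(j322) + 400 = 400 + j644
Denominator: (j322) + 100 = 100 + j322
|N| = √(400² + 644²) ≈ 758.11, ∠N ≈ 58.15°
|D| = √(100² + 322²) ≈ 337.17, ∠D ≈ 72.75°
|T| = 758.11 / 337.17 ≈ 2.2485
Gain = 20 log₁₀(2.2485) ≈ 7.04 dB
∠T = 58.15° − 72.75° = -14.60°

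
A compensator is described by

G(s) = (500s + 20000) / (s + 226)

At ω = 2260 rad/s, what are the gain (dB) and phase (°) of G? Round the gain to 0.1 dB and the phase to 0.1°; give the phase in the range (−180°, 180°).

Substitute s = j2260:
Numerator: 500(j2260) + 20000 = 20000 + j1130000
Denominator: (j2260) + 226 = 226 + j2260
|N| = √(20000² + 1130000²) ≈ 1.1302e+06, ∠N ≈ 88.99°
|D| = √(226² + 2260²) ≈ 2271.3, ∠D ≈ 84.29°
|G| = 1.1302e+06 / 2271.3 ≈ 497.6
Gain = 20 log₁₀(497.6) ≈ 53.94 dB
∠G = 88.99° − 84.29° = 4.70°

53.9 dB, 4.7°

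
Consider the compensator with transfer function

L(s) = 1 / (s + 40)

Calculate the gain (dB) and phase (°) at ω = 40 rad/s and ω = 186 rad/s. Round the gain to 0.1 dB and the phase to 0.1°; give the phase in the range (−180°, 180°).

ω = 40: -35.1 dB, -45.0°; ω = 186: -45.6 dB, -77.9°

Substitute s = j40:
Numerator: 1 = 1 + j0
Denominator: (j40) + 40 = 40 + j40
|N| = √(1² + 0²) ≈ 1, ∠N ≈ 0.00°
|D| = √(40² + 40²) ≈ 56.569, ∠D ≈ 45.00°
|L| = 1 / 56.569 ≈ 0.017678
Gain = 20 log₁₀(0.017678) ≈ -35.05 dB
∠L = 0.00° − 45.00° = -45.00°

Substitute s = j186:
Numerator: 1 = 1 + j0
Denominator: (j186) + 40 = 40 + j186
|N| = √(1² + 0²) ≈ 1, ∠N ≈ 0.00°
|D| = √(40² + 186²) ≈ 190.25, ∠D ≈ 77.86°
|L| = 1 / 190.25 ≈ 0.0052562
Gain = 20 log₁₀(0.0052562) ≈ -45.59 dB
∠L = 0.00° − 77.86° = -77.86°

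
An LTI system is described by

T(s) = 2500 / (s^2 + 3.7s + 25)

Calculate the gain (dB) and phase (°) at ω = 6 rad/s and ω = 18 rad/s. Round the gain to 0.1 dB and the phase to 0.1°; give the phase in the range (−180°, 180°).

At s = jω = j6:
quadratic: (j6)² + 3.7·j6 + 25 = -11 + j22.2 → |·| ≈ 24.776, ∠ ≈ 116.36°
|T| = 2500 / 24.776 ≈ 100.9
Gain = 20 log₁₀(100.9) ≈ 40.08 dB
∠T = 0.00° − 116.36° = -116.36°

At s = jω = j18:
quadratic: (j18)² + 3.7·j18 + 25 = -299 + j66.6 → |·| ≈ 306.33, ∠ ≈ 167.44°
|T| = 2500 / 306.33 ≈ 8.1611
Gain = 20 log₁₀(8.1611) ≈ 18.23 dB
∠T = 0.00° − 167.44° = -167.44°

ω = 6: 40.1 dB, -116.4°; ω = 18: 18.2 dB, -167.4°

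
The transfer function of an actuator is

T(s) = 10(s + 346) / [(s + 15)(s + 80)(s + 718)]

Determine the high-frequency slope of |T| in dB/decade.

-40 dB/decade

Each pole contributes −20 dB/decade at high frequency; each zero contributes +20 dB/decade.
Net: 1 zero(s) − 3 pole(s) → -40 dB/decade.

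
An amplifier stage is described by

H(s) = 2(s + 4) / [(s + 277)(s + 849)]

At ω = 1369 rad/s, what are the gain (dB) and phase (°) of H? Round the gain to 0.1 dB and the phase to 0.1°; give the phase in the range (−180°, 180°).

At s = jω = j1369:
zero (s+4): 4 + j1369 → |·| = √(4²+1369²) = √1874177 ≈ 1369, ∠ = arctan(1369/4) ≈ 89.83°
pole (s+277): 277 + j1369 → |·| = √(277²+1369²) = √1950890 ≈ 1396.7, ∠ = arctan(1369/277) ≈ 78.56°
pole (s+849): 849 + j1369 → |·| = √(849²+1369²) = √2594962 ≈ 1610.9, ∠ = arctan(1369/849) ≈ 58.19°
|H| = 2 · 1369 / 2.2499e+06 ≈ 0.0012169
Gain = 20 log₁₀(0.0012169) ≈ -58.29 dB
∠H = 89.83° − 136.75° = -46.92°

-58.3 dB, -46.9°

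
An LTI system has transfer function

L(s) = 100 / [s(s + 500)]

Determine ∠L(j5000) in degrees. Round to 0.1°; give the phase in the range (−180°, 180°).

-174.3°

At s = jω = j5000:
pole (s+500): 500 + j5000 → |·| = √(500²+5000²) = √25250000 ≈ 5024.9, ∠ = arctan(5000/500) ≈ 84.29°
pole at origin: |s| = 5000, ∠ = 90.00° (in denominator)
∠L = 0.00° − 174.29° = -174.29°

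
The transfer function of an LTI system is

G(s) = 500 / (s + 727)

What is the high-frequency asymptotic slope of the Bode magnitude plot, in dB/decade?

-20 dB/decade

Each pole contributes −20 dB/decade at high frequency; each zero contributes +20 dB/decade.
Net: 0 zero(s) − 1 pole(s) → -20 dB/decade.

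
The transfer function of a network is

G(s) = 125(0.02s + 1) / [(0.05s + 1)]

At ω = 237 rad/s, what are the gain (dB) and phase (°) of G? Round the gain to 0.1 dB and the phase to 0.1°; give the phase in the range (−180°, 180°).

At ω = 237 rad/s:
zero (1 + j237·0.02) = 1 + j4.74 → |·| ≈ 4.8443, ∠ ≈ 78.09°
pole (1 + j237·0.05) = 1 + j11.85 → |·| ≈ 11.892, ∠ ≈ 85.18°
|G| = 125 · 4.8443 / (11.892) ≈ 50.92
Gain = 20 log₁₀(50.92) ≈ 34.14 dB
∠G = (78.09°) − (85.18°) = -7.09°

34.1 dB, -7.1°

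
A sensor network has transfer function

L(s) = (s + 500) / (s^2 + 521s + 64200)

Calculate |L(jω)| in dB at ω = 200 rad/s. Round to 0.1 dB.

Substitute s = j200:
Numerator: (j200) + 500 = 500 + j200
Denominator: (j200)^2 + 521(j200) + 64200 = 24200 + j104200
|N| = √(500² + 200²) ≈ 538.52, ∠N ≈ 21.80°
|D| = √(24200² + 104200²) ≈ 1.0697e+05, ∠D ≈ 76.93°
|L| = 538.52 / 1.0697e+05 ≈ 0.0050343
Gain = 20 log₁₀(0.0050343) ≈ -45.96 dB

-46.0 dB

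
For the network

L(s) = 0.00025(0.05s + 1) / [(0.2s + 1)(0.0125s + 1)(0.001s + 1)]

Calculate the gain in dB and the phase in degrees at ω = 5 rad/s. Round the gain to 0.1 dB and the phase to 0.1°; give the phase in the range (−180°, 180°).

-74.8 dB, -34.8°

At ω = 5 rad/s:
zero (1 + j5·0.05) = 1 + j0.25 → |·| ≈ 1.0308, ∠ ≈ 14.04°
pole (1 + j5·0.2) = 1 + j1 → |·| ≈ 1.4142, ∠ ≈ 45.00°
pole (1 + j5·0.0125) = 1 + j0.0625 → |·| ≈ 1.002, ∠ ≈ 3.58°
pole (1 + j5·0.001) = 1 + j0.005 → |·| ≈ 1, ∠ ≈ 0.29°
|L| = 0.00025 · 1.0308 / (1.4142 · 1.002 · 1) ≈ 0.00018186
Gain = 20 log₁₀(0.00018186) ≈ -74.81 dB
∠L = (14.04°) − (45.00° + 3.58° + 0.29°) = -34.83°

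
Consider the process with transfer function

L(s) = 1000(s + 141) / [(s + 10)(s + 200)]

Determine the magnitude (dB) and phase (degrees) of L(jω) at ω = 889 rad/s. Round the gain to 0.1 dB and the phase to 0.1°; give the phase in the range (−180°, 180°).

0.9 dB, -85.7°

At s = jω = j889:
zero (s+141): 141 + j889 → |·| = √(141²+889²) = √810202 ≈ 900.11, ∠ = arctan(889/141) ≈ 80.99°
pole (s+10): 10 + j889 → |·| = √(10²+889²) = √790421 ≈ 889.06, ∠ = arctan(889/10) ≈ 89.36°
pole (s+200): 200 + j889 → |·| = √(200²+889²) = √830321 ≈ 911.22, ∠ = arctan(889/200) ≈ 77.32°
|L| = 1000 · 900.11 / 8.1013e+05 ≈ 1.1111
Gain = 20 log₁₀(1.1111) ≈ 0.92 dB
∠L = 80.99° − 166.68° = -85.69°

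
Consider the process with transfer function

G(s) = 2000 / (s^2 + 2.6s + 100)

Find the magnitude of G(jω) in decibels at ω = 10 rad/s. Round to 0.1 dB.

37.7 dB

At s = jω = j10:
quadratic: (j10)² + 2.6·j10 + 100 = 0 + j26 → |·| ≈ 26, ∠ ≈ 90.00°
|G| = 2000 / 26 ≈ 76.923
Gain = 20 log₁₀(76.923) ≈ 37.72 dB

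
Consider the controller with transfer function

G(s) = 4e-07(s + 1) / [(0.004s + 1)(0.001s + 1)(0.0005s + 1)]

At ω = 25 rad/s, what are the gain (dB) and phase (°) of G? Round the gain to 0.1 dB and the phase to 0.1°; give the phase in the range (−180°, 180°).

-100.0 dB, 79.9°

At ω = 25 rad/s:
zero (1 + j25·1) = 1 + j25 → |·| ≈ 25.02, ∠ ≈ 87.71°
pole (1 + j25·0.004) = 1 + j0.1 → |·| ≈ 1.005, ∠ ≈ 5.71°
pole (1 + j25·0.001) = 1 + j0.025 → |·| ≈ 1.0003, ∠ ≈ 1.43°
pole (1 + j25·0.0005) = 1 + j0.0125 → |·| ≈ 1.0001, ∠ ≈ 0.72°
|G| = 4e-07 · 25.02 / (1.005 · 1.0003 · 1.0001) ≈ 9.9542e-06
Gain = 20 log₁₀(9.9542e-06) ≈ -100.04 dB
∠G = (87.71°) − (5.71° + 1.43° + 0.72°) = 79.85°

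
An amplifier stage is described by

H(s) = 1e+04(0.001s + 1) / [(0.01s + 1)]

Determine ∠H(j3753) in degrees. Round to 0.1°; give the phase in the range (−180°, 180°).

At ω = 3753 rad/s:
zero (1 + j3753·0.001) = 1 + j3.753 → |·| ≈ 3.8839, ∠ ≈ 75.08°
pole (1 + j3753·0.01) = 1 + j37.53 → |·| ≈ 37.543, ∠ ≈ 88.47°
∠H = (75.08°) − (88.47°) = -13.39°

-13.4°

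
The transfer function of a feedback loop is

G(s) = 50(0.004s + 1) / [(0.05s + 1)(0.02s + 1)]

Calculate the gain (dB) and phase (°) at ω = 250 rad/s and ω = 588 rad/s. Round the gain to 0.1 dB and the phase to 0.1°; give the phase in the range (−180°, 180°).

At ω = 250 rad/s:
zero (1 + j250·0.004) = 1 + j1 → |·| ≈ 1.4142, ∠ ≈ 45.00°
pole (1 + j250·0.05) = 1 + j12.5 → |·| ≈ 12.54, ∠ ≈ 85.43°
pole (1 + j250·0.02) = 1 + j5 → |·| ≈ 5.099, ∠ ≈ 78.69°
|G| = 50 · 1.4142 / (12.54 · 5.099) ≈ 1.1059
Gain = 20 log₁₀(1.1059) ≈ 0.87 dB
∠G = (45.00°) − (85.43° + 78.69°) = -119.12°

At ω = 588 rad/s:
zero (1 + j588·0.004) = 1 + j2.352 → |·| ≈ 2.5558, ∠ ≈ 66.97°
pole (1 + j588·0.05) = 1 + j29.4 → |·| ≈ 29.417, ∠ ≈ 88.05°
pole (1 + j588·0.02) = 1 + j11.76 → |·| ≈ 11.802, ∠ ≈ 85.14°
|G| = 50 · 2.5558 / (29.417 · 11.802) ≈ 0.36808
Gain = 20 log₁₀(0.36808) ≈ -8.68 dB
∠G = (66.97°) − (88.05° + 85.14°) = -106.22°

ω = 250: 0.9 dB, -119.1°; ω = 588: -8.7 dB, -106.2°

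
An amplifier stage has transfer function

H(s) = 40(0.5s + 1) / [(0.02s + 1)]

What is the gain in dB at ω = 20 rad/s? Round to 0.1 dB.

At ω = 20 rad/s:
zero (1 + j20·0.5) = 1 + j10 → |·| ≈ 10.05, ∠ ≈ 84.29°
pole (1 + j20·0.02) = 1 + j0.4 → |·| ≈ 1.077, ∠ ≈ 21.80°
|H| = 40 · 10.05 / (1.077) ≈ 373.26
Gain = 20 log₁₀(373.26) ≈ 51.44 dB

51.4 dB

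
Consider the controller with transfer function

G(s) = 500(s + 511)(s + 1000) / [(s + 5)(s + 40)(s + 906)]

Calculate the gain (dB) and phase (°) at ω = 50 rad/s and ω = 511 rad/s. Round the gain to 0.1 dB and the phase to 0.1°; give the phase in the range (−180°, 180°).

At s = jω = j50:
zero (s+511): 511 + j50 → |·| = √(511²+50²) = √263621 ≈ 513.44, ∠ = arctan(50/511) ≈ 5.59°
zero (s+1000): 1000 + j50 → |·| = √(1000²+50²) = √1002500 ≈ 1001.2, ∠ = arctan(50/1000) ≈ 2.86°
pole (s+5): 5 + j50 → |·| = √(5²+50²) = √2525 ≈ 50.249, ∠ = arctan(50/5) ≈ 84.29°
pole (s+40): 40 + j50 → |·| = √(40²+50²) = √4100 ≈ 64.031, ∠ = arctan(50/40) ≈ 51.34°
pole (s+906): 906 + j50 → |·| = √(906²+50²) = √823336 ≈ 907.38, ∠ = arctan(50/906) ≈ 3.16°
|G| = 500 · 5.1406e+05 / 2.9195e+06 ≈ 88.039
Gain = 20 log₁₀(88.039) ≈ 38.89 dB
∠G = 8.45° − 138.79° = -130.34°

At s = jω = j511:
zero (s+511): 511 + j511 → |·| = √(511²+511²) = √522242 ≈ 722.66, ∠ = arctan(511/511) ≈ 45.00°
zero (s+1000): 1000 + j511 → |·| = √(1000²+511²) = √1261121 ≈ 1123, ∠ = arctan(511/1000) ≈ 27.07°
pole (s+5): 5 + j511 → |·| = √(5²+511²) = √261146 ≈ 511.02, ∠ = arctan(511/5) ≈ 89.44°
pole (s+40): 40 + j511 → |·| = √(40²+511²) = √262721 ≈ 512.56, ∠ = arctan(511/40) ≈ 85.52°
pole (s+906): 906 + j511 → |·| = √(906²+511²) = √1081957 ≈ 1040.2, ∠ = arctan(511/906) ≈ 29.42°
|G| = 500 · 8.1155e+05 / 2.7246e+08 ≈ 1.4893
Gain = 20 log₁₀(1.4893) ≈ 3.46 dB
∠G = 72.07° − 204.38° = -132.31°

ω = 50: 38.9 dB, -130.3°; ω = 511: 3.5 dB, -132.3°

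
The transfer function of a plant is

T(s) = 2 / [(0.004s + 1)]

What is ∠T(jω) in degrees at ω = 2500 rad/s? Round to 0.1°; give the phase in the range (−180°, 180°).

-84.3°

At ω = 2500 rad/s:
pole (1 + j2500·0.004) = 1 + j10 → |·| ≈ 10.05, ∠ ≈ 84.29°
∠T = (0°) − (84.29°) = -84.29°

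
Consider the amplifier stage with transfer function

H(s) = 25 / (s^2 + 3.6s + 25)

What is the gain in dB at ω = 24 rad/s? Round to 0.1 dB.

-27.0 dB

At s = jω = j24:
quadratic: (j24)² + 3.6·j24 + 25 = -551 + j86.4 → |·| ≈ 557.73, ∠ ≈ 171.09°
|H| = 25 / 557.73 ≈ 0.044825
Gain = 20 log₁₀(0.044825) ≈ -26.97 dB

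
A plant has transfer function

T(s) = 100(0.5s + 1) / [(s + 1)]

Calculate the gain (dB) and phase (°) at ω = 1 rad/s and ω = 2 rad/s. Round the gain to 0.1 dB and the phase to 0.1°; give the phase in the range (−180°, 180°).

At ω = 1 rad/s:
zero (1 + j1·0.5) = 1 + j0.5 → |·| ≈ 1.118, ∠ ≈ 26.57°
pole (1 + j1·1) = 1 + j1 → |·| ≈ 1.4142, ∠ ≈ 45.00°
|T| = 100 · 1.118 / (1.4142) ≈ 79.055
Gain = 20 log₁₀(79.055) ≈ 37.96 dB
∠T = (26.57°) − (45.00°) = -18.43°

At ω = 2 rad/s:
zero (1 + j2·0.5) = 1 + j1 → |·| ≈ 1.4142, ∠ ≈ 45.00°
pole (1 + j2·1) = 1 + j2 → |·| ≈ 2.2361, ∠ ≈ 63.43°
|T| = 100 · 1.4142 / (2.2361) ≈ 63.244
Gain = 20 log₁₀(63.244) ≈ 36.02 dB
∠T = (45.00°) − (63.43°) = -18.43°

ω = 1: 38.0 dB, -18.4°; ω = 2: 36.0 dB, -18.4°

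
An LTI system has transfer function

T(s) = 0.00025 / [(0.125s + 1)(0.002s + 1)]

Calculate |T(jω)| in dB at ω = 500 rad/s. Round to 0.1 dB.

-111.0 dB

At ω = 500 rad/s:
pole (1 + j500·0.125) = 1 + j62.5 → |·| ≈ 62.508, ∠ ≈ 89.08°
pole (1 + j500·0.002) = 1 + j1 → |·| ≈ 1.4142, ∠ ≈ 45.00°
|T| = 0.00025 · 1 / (62.508 · 1.4142) ≈ 2.8281e-06
Gain = 20 log₁₀(2.8281e-06) ≈ -110.97 dB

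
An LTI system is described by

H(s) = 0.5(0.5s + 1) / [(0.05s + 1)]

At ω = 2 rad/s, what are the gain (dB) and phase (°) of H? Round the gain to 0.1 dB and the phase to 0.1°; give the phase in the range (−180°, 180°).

-3.1 dB, 39.3°

At ω = 2 rad/s:
zero (1 + j2·0.5) = 1 + j1 → |·| ≈ 1.4142, ∠ ≈ 45.00°
pole (1 + j2·0.05) = 1 + j0.1 → |·| ≈ 1.005, ∠ ≈ 5.71°
|H| = 0.5 · 1.4142 / (1.005) ≈ 0.70358
Gain = 20 log₁₀(0.70358) ≈ -3.05 dB
∠H = (45.00°) − (5.71°) = 39.29°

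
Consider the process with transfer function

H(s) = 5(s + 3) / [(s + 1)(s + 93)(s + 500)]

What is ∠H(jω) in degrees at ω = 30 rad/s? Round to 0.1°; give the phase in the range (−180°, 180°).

-25.1°

At s = jω = j30:
zero (s+3): 3 + j30 → |·| = √(3²+30²) = √909 ≈ 30.15, ∠ = arctan(30/3) ≈ 84.29°
pole (s+1): 1 + j30 → |·| = √(1²+30²) = √901 ≈ 30.017, ∠ = arctan(30/1) ≈ 88.09°
pole (s+93): 93 + j30 → |·| = √(93²+30²) = √9549 ≈ 97.719, ∠ = arctan(30/93) ≈ 17.88°
pole (s+500): 500 + j30 → |·| = √(500²+30²) = √250900 ≈ 500.9, ∠ = arctan(30/500) ≈ 3.43°
∠H = 84.29° − 109.40° = -25.11°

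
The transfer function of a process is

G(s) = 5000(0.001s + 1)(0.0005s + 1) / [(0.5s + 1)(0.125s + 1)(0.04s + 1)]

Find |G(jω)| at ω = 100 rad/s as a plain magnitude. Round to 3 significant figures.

1.95

At ω = 100 rad/s:
zero (1 + j100·0.001) = 1 + j0.1 → |·| ≈ 1.005, ∠ ≈ 5.71°
zero (1 + j100·0.0005) = 1 + j0.05 → |·| ≈ 1.0012, ∠ ≈ 2.86°
pole (1 + j100·0.5) = 1 + j50 → |·| ≈ 50.01, ∠ ≈ 88.85°
pole (1 + j100·0.125) = 1 + j12.5 → |·| ≈ 12.54, ∠ ≈ 85.43°
pole (1 + j100·0.04) = 1 + j4 → |·| ≈ 4.1231, ∠ ≈ 75.96°
|G| = 5000 · 1.005 · 1.0012 / (50.01 · 12.54 · 4.1231) ≈ 1.9457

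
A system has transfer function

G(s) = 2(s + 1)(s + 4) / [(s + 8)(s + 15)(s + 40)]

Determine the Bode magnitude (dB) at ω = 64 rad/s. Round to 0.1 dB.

-31.8 dB

At s = jω = j64:
zero (s+1): 1 + j64 → |·| = √(1²+64²) = √4097 ≈ 64.008, ∠ = arctan(64/1) ≈ 89.10°
zero (s+4): 4 + j64 → |·| = √(4²+64²) = √4112 ≈ 64.125, ∠ = arctan(64/4) ≈ 86.42°
pole (s+8): 8 + j64 → |·| = √(8²+64²) = √4160 ≈ 64.498, ∠ = arctan(64/8) ≈ 82.87°
pole (s+15): 15 + j64 → |·| = √(15²+64²) = √4321 ≈ 65.734, ∠ = arctan(64/15) ≈ 76.81°
pole (s+40): 40 + j64 → |·| = √(40²+64²) = √5696 ≈ 75.472, ∠ = arctan(64/40) ≈ 57.99°
|G| = 2 · 4104.5 / 3.1998e+05 ≈ 0.025655
Gain = 20 log₁₀(0.025655) ≈ -31.82 dB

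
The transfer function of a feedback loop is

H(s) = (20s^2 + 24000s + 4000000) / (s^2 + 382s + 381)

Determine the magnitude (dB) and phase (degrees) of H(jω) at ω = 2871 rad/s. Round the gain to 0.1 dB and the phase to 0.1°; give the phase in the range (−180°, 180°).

Substitute s = j2871:
Numerator: 20(j2871)^2 + 24000(j2871) + 4000000 = -160852820 + j68904000
Denominator: (j2871)^2 + 382(j2871) + 381 = -8242260 + j1096722
|N| = √(160852820² + 68904000²) ≈ 1.7499e+08, ∠N ≈ 156.81°
|D| = √(8242260² + 1096722²) ≈ 8.3149e+06, ∠D ≈ 172.42°
|H| = 1.7499e+08 / 8.3149e+06 ≈ 21.045
Gain = 20 log₁₀(21.045) ≈ 26.46 dB
∠H = 156.81° − 172.42° = -15.61°

26.5 dB, -15.6°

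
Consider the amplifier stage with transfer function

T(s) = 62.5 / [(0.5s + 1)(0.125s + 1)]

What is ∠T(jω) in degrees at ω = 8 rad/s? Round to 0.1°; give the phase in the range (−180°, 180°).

-121.0°

At ω = 8 rad/s:
pole (1 + j8·0.5) = 1 + j4 → |·| ≈ 4.1231, ∠ ≈ 75.96°
pole (1 + j8·0.125) = 1 + j1 → |·| ≈ 1.4142, ∠ ≈ 45.00°
∠T = (0°) − (75.96° + 45.00°) = -120.96°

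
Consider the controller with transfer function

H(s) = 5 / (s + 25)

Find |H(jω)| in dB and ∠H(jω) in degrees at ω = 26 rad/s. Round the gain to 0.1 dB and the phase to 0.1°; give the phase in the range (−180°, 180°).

-17.2 dB, -46.1°

Substitute s = j26:
Numerator: 5 = 5 + j0
Denominator: (j26) + 25 = 25 + j26
|N| = √(5² + 0²) ≈ 5, ∠N ≈ 0.00°
|D| = √(25² + 26²) ≈ 36.069, ∠D ≈ 46.12°
|H| = 5 / 36.069 ≈ 0.13862
Gain = 20 log₁₀(0.13862) ≈ -17.16 dB
∠H = 0.00° − 46.12° = -46.12°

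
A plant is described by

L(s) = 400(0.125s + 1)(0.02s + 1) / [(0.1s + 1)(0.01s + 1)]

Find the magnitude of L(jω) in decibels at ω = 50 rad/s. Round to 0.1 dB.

56.0 dB

At ω = 50 rad/s:
zero (1 + j50·0.125) = 1 + j6.25 → |·| ≈ 6.3295, ∠ ≈ 80.91°
zero (1 + j50·0.02) = 1 + j1 → |·| ≈ 1.4142, ∠ ≈ 45.00°
pole (1 + j50·0.1) = 1 + j5 → |·| ≈ 5.099, ∠ ≈ 78.69°
pole (1 + j50·0.01) = 1 + j0.5 → |·| ≈ 1.118, ∠ ≈ 26.57°
|L| = 400 · 6.3295 · 1.4142 / (5.099 · 1.118) ≈ 628.08
Gain = 20 log₁₀(628.08) ≈ 55.96 dB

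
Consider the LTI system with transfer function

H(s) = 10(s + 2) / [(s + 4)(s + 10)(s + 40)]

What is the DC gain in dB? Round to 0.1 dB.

-38.1 dB

H(0) = 10·2 / (4·10·40) = 0.0125
20 log₁₀(0.0125) ≈ -38.06 dB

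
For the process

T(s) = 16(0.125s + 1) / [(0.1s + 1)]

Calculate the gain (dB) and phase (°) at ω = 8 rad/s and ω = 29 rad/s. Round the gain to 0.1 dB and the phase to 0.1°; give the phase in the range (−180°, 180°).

ω = 8: 24.9 dB, 6.3°; ω = 29: 25.9 dB, 3.6°

At ω = 8 rad/s:
zero (1 + j8·0.125) = 1 + j1 → |·| ≈ 1.4142, ∠ ≈ 45.00°
pole (1 + j8·0.1) = 1 + j0.8 → |·| ≈ 1.2806, ∠ ≈ 38.66°
|T| = 16 · 1.4142 / (1.2806) ≈ 17.669
Gain = 20 log₁₀(17.669) ≈ 24.94 dB
∠T = (45.00°) − (38.66°) = 6.34°

At ω = 29 rad/s:
zero (1 + j29·0.125) = 1 + j3.625 → |·| ≈ 3.7604, ∠ ≈ 74.58°
pole (1 + j29·0.1) = 1 + j2.9 → |·| ≈ 3.0676, ∠ ≈ 70.97°
|T| = 16 · 3.7604 / (3.0676) ≈ 19.614
Gain = 20 log₁₀(19.614) ≈ 25.85 dB
∠T = (74.58°) − (70.97°) = 3.61°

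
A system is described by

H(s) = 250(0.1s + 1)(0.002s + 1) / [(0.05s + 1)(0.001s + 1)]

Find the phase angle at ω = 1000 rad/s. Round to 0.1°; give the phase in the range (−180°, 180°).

At ω = 1000 rad/s:
zero (1 + j1000·0.1) = 1 + j100 → |·| ≈ 100, ∠ ≈ 89.43°
zero (1 + j1000·0.002) = 1 + j2 → |·| ≈ 2.2361, ∠ ≈ 63.43°
pole (1 + j1000·0.05) = 1 + j50 → |·| ≈ 50.01, ∠ ≈ 88.85°
pole (1 + j1000·0.001) = 1 + j1 → |·| ≈ 1.4142, ∠ ≈ 45.00°
∠H = (89.43° + 63.43°) − (88.85° + 45.00°) = 19.01°

19.0°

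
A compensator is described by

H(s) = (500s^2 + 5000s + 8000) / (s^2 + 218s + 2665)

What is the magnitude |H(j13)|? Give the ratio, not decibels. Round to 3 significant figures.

26.6

Substitute s = j13:
Numerator: 500(j13)^2 + 5000(j13) + 8000 = -76500 + j65000
Denominator: (j13)^2 + 218(j13) + 2665 = 2496 + j2834
|N| = √(76500² + 65000²) ≈ 1.0039e+05, ∠N ≈ 139.65°
|D| = √(2496² + 2834²) ≈ 3776.4, ∠D ≈ 48.63°
|H| = 1.0039e+05 / 3776.4 ≈ 26.584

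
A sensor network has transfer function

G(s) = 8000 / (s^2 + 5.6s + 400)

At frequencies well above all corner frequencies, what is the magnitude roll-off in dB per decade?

-40 dB/decade

Each pole contributes −20 dB/decade at high frequency; each zero contributes +20 dB/decade.
Net: 0 zero(s) − 2 pole(s) → -40 dB/decade.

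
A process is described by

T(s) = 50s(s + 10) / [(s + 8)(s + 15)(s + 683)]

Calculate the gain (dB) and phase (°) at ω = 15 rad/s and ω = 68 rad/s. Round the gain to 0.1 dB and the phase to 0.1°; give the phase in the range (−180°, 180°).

At s = jω = j15:
zero (s+10): 10 + j15 → |·| = √(10²+15²) = √325 ≈ 18.028, ∠ = arctan(15/10) ≈ 56.31°
zero at origin: s = j15 → |·| = 15, ∠ = 90.00°
pole (s+8): 8 + j15 → |·| = √(8²+15²) = √289 ≈ 17, ∠ = arctan(15/8) ≈ 61.93°
pole (s+15): 15 + j15 → |·| = √(15²+15²) = √450 ≈ 21.213, ∠ = arctan(15/15) ≈ 45.00°
pole (s+683): 683 + j15 → |·| = √(683²+15²) = √466714 ≈ 683.16, ∠ = arctan(15/683) ≈ 1.26°
|T| = 50 · 270.42 / 2.4636e+05 ≈ 0.054883
Gain = 20 log₁₀(0.054883) ≈ -25.21 dB
∠T = 146.31° − 108.19° = 38.12°

At s = jω = j68:
zero (s+10): 10 + j68 → |·| = √(10²+68²) = √4724 ≈ 68.731, ∠ = arctan(68/10) ≈ 81.63°
zero at origin: s = j68 → |·| = 68, ∠ = 90.00°
pole (s+8): 8 + j68 → |·| = √(8²+68²) = √4688 ≈ 68.469, ∠ = arctan(68/8) ≈ 83.29°
pole (s+15): 15 + j68 → |·| = √(15²+68²) = √4849 ≈ 69.635, ∠ = arctan(68/15) ≈ 77.56°
pole (s+683): 683 + j68 → |·| = √(683²+68²) = √471113 ≈ 686.38, ∠ = arctan(68/683) ≈ 5.69°
|T| = 50 · 4673.7 / 3.2725e+06 ≈ 0.071409
Gain = 20 log₁₀(0.071409) ≈ -22.92 dB
∠T = 171.63° − 166.54° = 5.09°

ω = 15: -25.2 dB, 38.1°; ω = 68: -22.9 dB, 5.1°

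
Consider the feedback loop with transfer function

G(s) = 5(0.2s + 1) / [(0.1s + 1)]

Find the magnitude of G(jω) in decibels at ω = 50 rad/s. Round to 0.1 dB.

19.9 dB

At ω = 50 rad/s:
zero (1 + j50·0.2) = 1 + j10 → |·| ≈ 10.05, ∠ ≈ 84.29°
pole (1 + j50·0.1) = 1 + j5 → |·| ≈ 5.099, ∠ ≈ 78.69°
|G| = 5 · 10.05 / (5.099) ≈ 9.8549
Gain = 20 log₁₀(9.8549) ≈ 19.87 dB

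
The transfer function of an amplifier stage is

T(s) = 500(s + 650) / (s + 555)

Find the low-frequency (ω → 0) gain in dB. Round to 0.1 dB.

55.4 dB

T(0) = 500·650 / (555) ≈ 585.59
20 log₁₀(585.59) ≈ 55.35 dB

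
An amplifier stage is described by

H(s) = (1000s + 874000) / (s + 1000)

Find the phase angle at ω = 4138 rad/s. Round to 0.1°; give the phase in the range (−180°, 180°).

Substitute s = j4138:
Numerator: 1000(j4138) + 874000 = 874000 + j4138000
Denominator: (j4138) + 1000 = 1000 + j4138
|N| = √(874000² + 4138000²) ≈ 4.2293e+06, ∠N ≈ 78.07°
|D| = √(1000² + 4138²) ≈ 4257.1, ∠D ≈ 76.41°
∠H = 78.07° − 76.41° = 1.66°

1.7°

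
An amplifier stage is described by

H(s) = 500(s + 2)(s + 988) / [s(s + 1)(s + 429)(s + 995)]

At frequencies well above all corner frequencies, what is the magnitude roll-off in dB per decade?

Each pole contributes −20 dB/decade at high frequency; each zero contributes +20 dB/decade.
Net: 2 zero(s) − 4 pole(s) → -40 dB/decade.

-40 dB/decade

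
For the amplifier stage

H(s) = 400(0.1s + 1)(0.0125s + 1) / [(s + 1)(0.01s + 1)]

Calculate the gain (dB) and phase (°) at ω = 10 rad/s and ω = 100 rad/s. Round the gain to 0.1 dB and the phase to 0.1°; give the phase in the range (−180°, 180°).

At ω = 10 rad/s:
zero (1 + j10·0.1) = 1 + j1 → |·| ≈ 1.4142, ∠ ≈ 45.00°
zero (1 + j10·0.0125) = 1 + j0.125 → |·| ≈ 1.0078, ∠ ≈ 7.13°
pole (1 + j10·1) = 1 + j10 → |·| ≈ 10.05, ∠ ≈ 84.29°
pole (1 + j10·0.01) = 1 + j0.1 → |·| ≈ 1.005, ∠ ≈ 5.71°
|H| = 400 · 1.4142 · 1.0078 / (10.05 · 1.005) ≈ 56.443
Gain = 20 log₁₀(56.443) ≈ 35.03 dB
∠H = (45.00° + 7.13°) − (84.29° + 5.71°) = -37.87°

At ω = 100 rad/s:
zero (1 + j100·0.1) = 1 + j10 → |·| ≈ 10.05, ∠ ≈ 84.29°
zero (1 + j100·0.0125) = 1 + j1.25 → |·| ≈ 1.6008, ∠ ≈ 51.34°
pole (1 + j100·1) = 1 + j100 → |·| ≈ 100, ∠ ≈ 89.43°
pole (1 + j100·0.01) = 1 + j1 → |·| ≈ 1.4142, ∠ ≈ 45.00°
|H| = 400 · 10.05 · 1.6008 / (100 · 1.4142) ≈ 45.504
Gain = 20 log₁₀(45.504) ≈ 33.16 dB
∠H = (84.29° + 51.34°) − (89.43° + 45.00°) = 1.20°

ω = 10: 35.0 dB, -37.9°; ω = 100: 33.2 dB, 1.2°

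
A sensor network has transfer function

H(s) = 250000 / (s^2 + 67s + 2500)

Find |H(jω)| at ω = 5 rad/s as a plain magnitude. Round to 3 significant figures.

100

At s = jω = j5:
quadratic: (j5)² + 67·j5 + 2500 = 2475 + j335 → |·| ≈ 2497.6, ∠ ≈ 7.71°
|H| = 250000 / 2497.6 ≈ 100.1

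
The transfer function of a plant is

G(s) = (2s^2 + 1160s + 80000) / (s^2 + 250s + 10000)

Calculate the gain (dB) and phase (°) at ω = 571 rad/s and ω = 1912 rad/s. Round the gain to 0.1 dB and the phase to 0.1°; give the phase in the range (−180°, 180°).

ω = 571: 8.0 dB, -24.9°; ω = 1912: 6.3 dB, -9.6°

Substitute s = j571:
Numerator: 2(j571)^2 + 1160(j571) + 80000 = -572082 + j662360
Denominator: (j571)^2 + 250(j571) + 10000 = -316041 + j142750
|N| = √(572082² + 662360²) ≈ 8.7521e+05, ∠N ≈ 130.82°
|D| = √(316041² + 142750²) ≈ 3.4678e+05, ∠D ≈ 155.69°
|G| = 8.7521e+05 / 3.4678e+05 ≈ 2.5238
Gain = 20 log₁₀(2.5238) ≈ 8.04 dB
∠G = 130.82° − 155.69° = -24.87°

Substitute s = j1912:
Numerator: 2(j1912)^2 + 1160(j1912) + 80000 = -7231488 + j2217920
Denominator: (j1912)^2 + 250(j1912) + 10000 = -3645744 + j478000
|N| = √(7231488² + 2217920²) ≈ 7.564e+06, ∠N ≈ 162.95°
|D| = √(3645744² + 478000²) ≈ 3.6769e+06, ∠D ≈ 172.53°
|G| = 7.564e+06 / 3.6769e+06 ≈ 2.0572
Gain = 20 log₁₀(2.0572) ≈ 6.27 dB
∠G = 162.95° − 172.53° = -9.58°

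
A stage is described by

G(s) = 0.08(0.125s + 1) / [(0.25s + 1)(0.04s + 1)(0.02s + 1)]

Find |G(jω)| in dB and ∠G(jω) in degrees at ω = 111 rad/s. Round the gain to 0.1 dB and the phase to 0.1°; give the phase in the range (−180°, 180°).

At ω = 111 rad/s:
zero (1 + j111·0.125) = 1 + j13.875 → |·| ≈ 13.911, ∠ ≈ 85.88°
pole (1 + j111·0.25) = 1 + j27.75 → |·| ≈ 27.768, ∠ ≈ 87.94°
pole (1 + j111·0.04) = 1 + j4.44 → |·| ≈ 4.5512, ∠ ≈ 77.31°
pole (1 + j111·0.02) = 1 + j2.22 → |·| ≈ 2.4348, ∠ ≈ 65.75°
|G| = 0.08 · 13.911 / (27.768 · 4.5512 · 2.4348) ≈ 0.0036167
Gain = 20 log₁₀(0.0036167) ≈ -48.83 dB
∠G = (85.88°) − (87.94° + 77.31° + 65.75°) = -145.12°

-48.8 dB, -145.1°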